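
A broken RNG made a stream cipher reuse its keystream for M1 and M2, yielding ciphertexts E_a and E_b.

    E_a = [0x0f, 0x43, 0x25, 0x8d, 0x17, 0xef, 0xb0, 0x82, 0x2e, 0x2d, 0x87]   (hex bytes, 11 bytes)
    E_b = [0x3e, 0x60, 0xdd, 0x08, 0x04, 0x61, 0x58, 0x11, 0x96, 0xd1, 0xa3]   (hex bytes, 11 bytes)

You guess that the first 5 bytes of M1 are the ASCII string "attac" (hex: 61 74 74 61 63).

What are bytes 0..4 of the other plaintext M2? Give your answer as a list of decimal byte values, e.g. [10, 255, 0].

First, E_a ⊕ E_b = (M1 ⊕ K) ⊕ (M2 ⊕ K) = M1 ⊕ M2, so the key drops out. Then M2 = (M1 ⊕ M2) ⊕ M1 over the first 5 bytes.
byte 0: (0f ^ 3e) ^ 61 = 31 ^ 61 = 50
byte 1: (43 ^ 60) ^ 74 = 23 ^ 74 = 57
byte 2: (25 ^ dd) ^ 74 = f8 ^ 74 = 8c
byte 3: (8d ^ 08) ^ 61 = 85 ^ 61 = e4
byte 4: (17 ^ 04) ^ 63 = 13 ^ 63 = 70

[80, 87, 140, 228, 112]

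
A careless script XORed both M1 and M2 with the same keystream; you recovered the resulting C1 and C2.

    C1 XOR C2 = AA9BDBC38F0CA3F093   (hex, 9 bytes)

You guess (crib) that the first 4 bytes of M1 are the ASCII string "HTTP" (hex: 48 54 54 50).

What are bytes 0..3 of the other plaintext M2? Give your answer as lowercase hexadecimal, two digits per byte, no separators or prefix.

e2cf8f93

Since C1 ⊕ C2 = M1 ⊕ M2, XORing with the guessed M1 bytes yields the corresponding M2 bytes: M2 = (C1 ⊕ C2) ⊕ M1.
byte 0: aa ^ 48 = e2
byte 1: 9b ^ 54 = cf
byte 2: db ^ 54 = 8f
byte 3: c3 ^ 50 = 93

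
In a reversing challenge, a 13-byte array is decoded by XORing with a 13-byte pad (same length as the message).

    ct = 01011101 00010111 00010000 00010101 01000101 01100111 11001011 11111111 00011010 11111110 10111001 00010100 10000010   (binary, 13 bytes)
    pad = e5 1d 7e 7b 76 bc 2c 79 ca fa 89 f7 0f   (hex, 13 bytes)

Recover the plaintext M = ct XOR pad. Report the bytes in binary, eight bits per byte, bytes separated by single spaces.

XOR is its own inverse, so applying the key byte-wise gives the result directly.
5d ^ e5 = b8
17 ^ 1d = 0a
10 ^ 7e = 6e
15 ^ 7b = 6e
45 ^ 76 = 33
67 ^ bc = db
cb ^ 2c = e7
ff ^ 79 = 86
1a ^ ca = d0
fe ^ fa = 04
b9 ^ 89 = 30
14 ^ f7 = e3
82 ^ 0f = 8d

10111000 00001010 01101110 01101110 00110011 11011011 11100111 10000110 11010000 00000100 00110000 11100011 10001101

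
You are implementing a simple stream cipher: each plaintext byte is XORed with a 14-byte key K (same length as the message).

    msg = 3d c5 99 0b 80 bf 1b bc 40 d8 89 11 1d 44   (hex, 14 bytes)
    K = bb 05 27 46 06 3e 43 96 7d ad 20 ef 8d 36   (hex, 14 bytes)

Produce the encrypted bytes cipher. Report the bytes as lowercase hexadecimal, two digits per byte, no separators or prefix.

86c0be4d8681582a3d75a9fe9072

XOR is its own inverse, so applying the key byte-wise gives the result directly.
3d XOR bb = 86
c5 XOR 05 = c0
99 XOR 27 = be
0b XOR 46 = 4d
80 XOR 06 = 86
bf XOR 3e = 81
1b XOR 43 = 58
bc XOR 96 = 2a
40 XOR 7d = 3d
d8 XOR ad = 75
89 XOR 20 = a9
11 XOR ef = fe
1d XOR 8d = 90
44 XOR 36 = 72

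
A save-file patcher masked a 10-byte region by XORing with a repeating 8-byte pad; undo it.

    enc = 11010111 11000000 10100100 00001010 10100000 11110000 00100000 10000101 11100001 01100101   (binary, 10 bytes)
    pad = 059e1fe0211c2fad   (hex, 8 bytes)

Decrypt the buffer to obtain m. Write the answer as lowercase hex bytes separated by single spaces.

The 8-byte key repeats, so the effective keystream is 05 9e 1f e0 21 1c 2f ad 05 9e.
byte 0: d7 ^ 05 = d2
byte 1: c0 ^ 9e = 5e
byte 2: a4 ^ 1f = bb
byte 3: 0a ^ e0 = ea
byte 4: a0 ^ 21 = 81
byte 5: f0 ^ 1c = ec
byte 6: 20 ^ 2f = 0f
byte 7: 85 ^ ad = 28
byte 8: e1 ^ 05 = e4
byte 9: 65 ^ 9e = fb

d2 5e bb ea 81 ec 0f 28 e4 fb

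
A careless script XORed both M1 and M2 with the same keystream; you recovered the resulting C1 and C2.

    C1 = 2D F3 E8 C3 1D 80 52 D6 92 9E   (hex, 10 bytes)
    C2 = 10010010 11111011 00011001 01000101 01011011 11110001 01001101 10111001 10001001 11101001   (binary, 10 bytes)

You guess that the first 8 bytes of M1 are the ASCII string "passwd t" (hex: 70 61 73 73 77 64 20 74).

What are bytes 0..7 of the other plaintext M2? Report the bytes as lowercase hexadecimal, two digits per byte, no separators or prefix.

First, C1 ⊕ C2 = (M1 ⊕ K) ⊕ (M2 ⊕ K) = M1 ⊕ M2, so the key drops out. Then M2 = (M1 ⊕ M2) ⊕ M1 over the first 8 bytes.
byte 0: (2d ^ 92) ^ 70 = bf ^ 70 = cf
byte 1: (f3 ^ fb) ^ 61 = 08 ^ 61 = 69
byte 2: (e8 ^ 19) ^ 73 = f1 ^ 73 = 82
byte 3: (c3 ^ 45) ^ 73 = 86 ^ 73 = f5
byte 4: (1d ^ 5b) ^ 77 = 46 ^ 77 = 31
byte 5: (80 ^ f1) ^ 64 = 71 ^ 64 = 15
byte 6: (52 ^ 4d) ^ 20 = 1f ^ 20 = 3f
byte 7: (d6 ^ b9) ^ 74 = 6f ^ 74 = 1b

cf6982f531153f1b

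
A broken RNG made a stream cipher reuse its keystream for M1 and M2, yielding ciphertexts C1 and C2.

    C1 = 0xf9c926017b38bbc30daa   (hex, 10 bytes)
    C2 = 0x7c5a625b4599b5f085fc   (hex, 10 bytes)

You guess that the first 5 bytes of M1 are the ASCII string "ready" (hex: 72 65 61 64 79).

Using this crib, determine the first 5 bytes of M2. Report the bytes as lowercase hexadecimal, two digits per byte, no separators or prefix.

First, C1 ⊕ C2 = (M1 ⊕ K) ⊕ (M2 ⊕ K) = M1 ⊕ M2, so the key drops out. Then M2 = (M1 ⊕ M2) ⊕ M1 over the first 5 bytes.
byte 0: (f9 XOR 7c) XOR 72 = 85 XOR 72 = f7
byte 1: (c9 XOR 5a) XOR 65 = 93 XOR 65 = f6
byte 2: (26 XOR 62) XOR 61 = 44 XOR 61 = 25
byte 3: (01 XOR 5b) XOR 64 = 5a XOR 64 = 3e
byte 4: (7b XOR 45) XOR 79 = 3e XOR 79 = 47

f7f6253e47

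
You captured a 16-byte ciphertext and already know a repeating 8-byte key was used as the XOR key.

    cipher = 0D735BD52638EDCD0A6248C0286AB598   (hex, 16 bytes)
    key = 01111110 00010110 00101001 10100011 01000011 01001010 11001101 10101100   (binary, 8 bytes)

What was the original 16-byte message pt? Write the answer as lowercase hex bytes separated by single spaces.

73 65 72 76 65 72 20 61 74 74 61 63 6b 20 78 34

The 8-byte key repeats, so the effective keystream is 7e 16 29 a3 43 4a cd ac 7e 16 29 a3 43 4a cd ac.
byte 0: 0d xor 7e = 73
byte 1: 73 xor 16 = 65
byte 2: 5b xor 29 = 72
byte 3: d5 xor a3 = 76
byte 4: 26 xor 43 = 65
byte 5: 38 xor 4a = 72
byte 6: ed xor cd = 20
byte 7: cd xor ac = 61
byte 8: 0a xor 7e = 74
byte 9: 62 xor 16 = 74
byte 10: 48 xor 29 = 61
byte 11: c0 xor a3 = 63
byte 12: 28 xor 43 = 6b
byte 13: 6a xor 4a = 20
byte 14: b5 xor cd = 78
byte 15: 98 xor ac = 34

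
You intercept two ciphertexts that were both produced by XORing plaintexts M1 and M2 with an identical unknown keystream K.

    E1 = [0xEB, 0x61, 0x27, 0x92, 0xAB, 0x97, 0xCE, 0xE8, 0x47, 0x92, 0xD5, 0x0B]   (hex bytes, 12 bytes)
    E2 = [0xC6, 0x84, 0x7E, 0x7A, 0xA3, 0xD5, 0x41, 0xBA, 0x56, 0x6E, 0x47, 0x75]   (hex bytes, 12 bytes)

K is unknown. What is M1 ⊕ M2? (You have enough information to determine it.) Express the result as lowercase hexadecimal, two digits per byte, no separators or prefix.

2de559e808428f5211fc927e

E1 ⊕ E2 = (M1 ⊕ K) ⊕ (M2 ⊕ K) = M1 ⊕ M2 — the shared key cancels under XOR.
11101011 XOR 11000110 = 00101101
01100001 XOR 10000100 = 11100101
00100111 XOR 01111110 = 01011001
10010010 XOR 01111010 = 11101000
10101011 XOR 10100011 = 00001000
10010111 XOR 11010101 = 01000010
11001110 XOR 01000001 = 10001111
11101000 XOR 10111010 = 01010010
01000111 XOR 01010110 = 00010001
10010010 XOR 01101110 = 11111100
11010101 XOR 01000111 = 10010010
00001011 XOR 01110101 = 01111110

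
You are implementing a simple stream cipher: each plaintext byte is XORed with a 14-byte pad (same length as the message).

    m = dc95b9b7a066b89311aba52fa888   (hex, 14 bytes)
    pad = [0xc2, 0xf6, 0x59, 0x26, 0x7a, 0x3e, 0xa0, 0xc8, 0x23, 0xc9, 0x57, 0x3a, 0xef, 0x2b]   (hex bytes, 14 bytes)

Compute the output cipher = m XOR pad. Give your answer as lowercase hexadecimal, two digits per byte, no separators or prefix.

byte 0: 220 XOR 194 =  30
byte 1: 149 XOR 246 =  99
byte 2: 185 XOR  89 = 224
byte 3: 183 XOR  38 = 145
byte 4: 160 XOR 122 = 218
byte 5: 102 XOR  62 =  88
byte 6: 184 XOR 160 =  24
byte 7: 147 XOR 200 =  91
byte 8:  17 XOR  35 =  50
byte 9: 171 XOR 201 =  98
byte 10: 165 XOR  87 = 242
byte 11:  47 XOR  58 =  21
byte 12: 168 XOR 239 =  71
byte 13: 136 XOR  43 = 163

1e63e091da58185b3262f21547a3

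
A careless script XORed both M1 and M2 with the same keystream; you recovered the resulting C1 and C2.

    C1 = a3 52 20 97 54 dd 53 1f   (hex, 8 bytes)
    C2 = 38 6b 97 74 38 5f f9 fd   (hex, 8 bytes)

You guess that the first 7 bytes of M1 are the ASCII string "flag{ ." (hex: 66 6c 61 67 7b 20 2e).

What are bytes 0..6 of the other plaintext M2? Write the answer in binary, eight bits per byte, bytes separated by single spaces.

11111101 01010101 11010110 10000100 00010111 10100010 10000100

First, C1 ⊕ C2 = (M1 ⊕ K) ⊕ (M2 ⊕ K) = M1 ⊕ M2, so the key drops out. Then M2 = (M1 ⊕ M2) ⊕ M1 over the first 7 bytes.
byte 0: (a3 XOR 38) XOR 66 = 9b XOR 66 = fd
byte 1: (52 XOR 6b) XOR 6c = 39 XOR 6c = 55
byte 2: (20 XOR 97) XOR 61 = b7 XOR 61 = d6
byte 3: (97 XOR 74) XOR 67 = e3 XOR 67 = 84
byte 4: (54 XOR 38) XOR 7b = 6c XOR 7b = 17
byte 5: (dd XOR 5f) XOR 20 = 82 XOR 20 = a2
byte 6: (53 XOR f9) XOR 2e = aa XOR 2e = 84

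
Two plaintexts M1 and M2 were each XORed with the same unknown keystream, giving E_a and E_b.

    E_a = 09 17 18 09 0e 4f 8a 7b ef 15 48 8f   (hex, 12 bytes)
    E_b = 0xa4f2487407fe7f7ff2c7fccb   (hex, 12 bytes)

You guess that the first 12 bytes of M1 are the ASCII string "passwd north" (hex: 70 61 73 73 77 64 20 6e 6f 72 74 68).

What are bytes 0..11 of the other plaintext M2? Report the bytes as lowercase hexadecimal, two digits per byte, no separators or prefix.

dd84230e7ed5d56a72a0c02c

First, E_a ⊕ E_b = (M1 ⊕ K) ⊕ (M2 ⊕ K) = M1 ⊕ M2, so the key drops out. Then M2 = (M1 ⊕ M2) ⊕ M1 over the first 12 bytes.
byte 0: (09 ^ a4) ^ 70 = ad ^ 70 = dd
byte 1: (17 ^ f2) ^ 61 = e5 ^ 61 = 84
byte 2: (18 ^ 48) ^ 73 = 50 ^ 73 = 23
byte 3: (09 ^ 74) ^ 73 = 7d ^ 73 = 0e
byte 4: (0e ^ 07) ^ 77 = 09 ^ 77 = 7e
byte 5: (4f ^ fe) ^ 64 = b1 ^ 64 = d5
byte 6: (8a ^ 7f) ^ 20 = f5 ^ 20 = d5
byte 7: (7b ^ 7f) ^ 6e = 04 ^ 6e = 6a
byte 8: (ef ^ f2) ^ 6f = 1d ^ 6f = 72
byte 9: (15 ^ c7) ^ 72 = d2 ^ 72 = a0
byte 10: (48 ^ fc) ^ 74 = b4 ^ 74 = c0
byte 11: (8f ^ cb) ^ 68 = 44 ^ 68 = 2c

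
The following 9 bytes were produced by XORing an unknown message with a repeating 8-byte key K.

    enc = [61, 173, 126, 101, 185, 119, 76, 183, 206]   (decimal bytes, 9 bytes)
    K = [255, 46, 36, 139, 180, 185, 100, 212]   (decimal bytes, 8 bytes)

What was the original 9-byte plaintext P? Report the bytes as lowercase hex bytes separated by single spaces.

c2 83 5a ee 0d ce 28 63 31

The 8-byte key repeats, so the effective keystream is ff 2e 24 8b b4 b9 64 d4 ff.
byte 0: 3d ⊕ ff = c2
byte 1: ad ⊕ 2e = 83
byte 2: 7e ⊕ 24 = 5a
byte 3: 65 ⊕ 8b = ee
byte 4: b9 ⊕ b4 = 0d
byte 5: 77 ⊕ b9 = ce
byte 6: 4c ⊕ 64 = 28
byte 7: b7 ⊕ d4 = 63
byte 8: ce ⊕ ff = 31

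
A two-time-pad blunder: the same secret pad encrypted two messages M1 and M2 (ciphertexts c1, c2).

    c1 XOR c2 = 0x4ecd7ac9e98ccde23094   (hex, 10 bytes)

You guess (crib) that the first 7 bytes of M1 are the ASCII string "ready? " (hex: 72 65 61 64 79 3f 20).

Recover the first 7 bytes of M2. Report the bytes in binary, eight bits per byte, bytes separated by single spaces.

00111100 10101000 00011011 10101101 10010000 10110011 11101101

Since c1 ⊕ c2 = M1 ⊕ M2, XORing with the guessed M1 bytes yields the corresponding M2 bytes: M2 = (c1 ⊕ c2) ⊕ M1.
4e ^ 72 = 3c
cd ^ 65 = a8
7a ^ 61 = 1b
c9 ^ 64 = ad
e9 ^ 79 = 90
8c ^ 3f = b3
cd ^ 20 = ed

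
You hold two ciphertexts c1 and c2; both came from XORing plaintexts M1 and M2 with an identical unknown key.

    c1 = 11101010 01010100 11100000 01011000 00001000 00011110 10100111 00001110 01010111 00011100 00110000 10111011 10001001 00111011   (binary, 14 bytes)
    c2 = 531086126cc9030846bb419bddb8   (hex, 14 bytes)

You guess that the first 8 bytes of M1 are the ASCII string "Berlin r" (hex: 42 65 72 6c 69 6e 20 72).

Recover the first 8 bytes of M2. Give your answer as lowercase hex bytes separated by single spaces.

First, c1 ⊕ c2 = (M1 ⊕ K) ⊕ (M2 ⊕ K) = M1 ⊕ M2, so the key drops out. Then M2 = (M1 ⊕ M2) ⊕ M1 over the first 8 bytes.
byte 0: (ea xor 53) xor 42 = b9 xor 42 = fb
byte 1: (54 xor 10) xor 65 = 44 xor 65 = 21
byte 2: (e0 xor 86) xor 72 = 66 xor 72 = 14
byte 3: (58 xor 12) xor 6c = 4a xor 6c = 26
byte 4: (08 xor 6c) xor 69 = 64 xor 69 = 0d
byte 5: (1e xor c9) xor 6e = d7 xor 6e = b9
byte 6: (a7 xor 03) xor 20 = a4 xor 20 = 84
byte 7: (0e xor 08) xor 72 = 06 xor 72 = 74

fb 21 14 26 0d b9 84 74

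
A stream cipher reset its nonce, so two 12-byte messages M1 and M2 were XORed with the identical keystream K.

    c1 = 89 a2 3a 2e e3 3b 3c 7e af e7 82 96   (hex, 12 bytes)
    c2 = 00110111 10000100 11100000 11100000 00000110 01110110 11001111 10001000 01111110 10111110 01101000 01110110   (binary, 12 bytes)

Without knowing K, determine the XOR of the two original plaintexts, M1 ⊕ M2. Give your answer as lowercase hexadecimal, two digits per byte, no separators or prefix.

c1 ⊕ c2 = (M1 ⊕ K) ⊕ (M2 ⊕ K) = M1 ⊕ M2 — the shared key cancels under XOR.
89 XOR 37 = be
a2 XOR 84 = 26
3a XOR e0 = da
2e XOR e0 = ce
e3 XOR 06 = e5
3b XOR 76 = 4d
3c XOR cf = f3
7e XOR 88 = f6
af XOR 7e = d1
e7 XOR be = 59
82 XOR 68 = ea
96 XOR 76 = e0

be26dacee54df3f6d159eae0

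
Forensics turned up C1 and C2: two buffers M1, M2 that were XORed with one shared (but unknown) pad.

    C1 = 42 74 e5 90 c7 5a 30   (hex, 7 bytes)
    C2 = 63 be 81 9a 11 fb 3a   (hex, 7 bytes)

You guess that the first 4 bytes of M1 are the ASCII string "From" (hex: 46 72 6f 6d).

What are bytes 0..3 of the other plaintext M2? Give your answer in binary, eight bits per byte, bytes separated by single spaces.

01100111 10111000 00001011 01100111

First, C1 ⊕ C2 = (M1 ⊕ K) ⊕ (M2 ⊕ K) = M1 ⊕ M2, so the key drops out. Then M2 = (M1 ⊕ M2) ⊕ M1 over the first 4 bytes.
byte 0: (42 ^ 63) ^ 46 = 21 ^ 46 = 67
byte 1: (74 ^ be) ^ 72 = ca ^ 72 = b8
byte 2: (e5 ^ 81) ^ 6f = 64 ^ 6f = 0b
byte 3: (90 ^ 9a) ^ 6d = 0a ^ 6d = 67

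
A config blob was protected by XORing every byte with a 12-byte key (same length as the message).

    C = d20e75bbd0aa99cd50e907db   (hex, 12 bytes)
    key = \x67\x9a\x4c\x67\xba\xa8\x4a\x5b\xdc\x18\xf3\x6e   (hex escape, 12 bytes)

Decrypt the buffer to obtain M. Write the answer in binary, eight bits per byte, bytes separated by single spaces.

d2 xor 67 = b5
0e xor 9a = 94
75 xor 4c = 39
bb xor 67 = dc
d0 xor ba = 6a
aa xor a8 = 02
99 xor 4a = d3
cd xor 5b = 96
50 xor dc = 8c
e9 xor 18 = f1
07 xor f3 = f4
db xor 6e = b5

10110101 10010100 00111001 11011100 01101010 00000010 11010011 10010110 10001100 11110001 11110100 10110101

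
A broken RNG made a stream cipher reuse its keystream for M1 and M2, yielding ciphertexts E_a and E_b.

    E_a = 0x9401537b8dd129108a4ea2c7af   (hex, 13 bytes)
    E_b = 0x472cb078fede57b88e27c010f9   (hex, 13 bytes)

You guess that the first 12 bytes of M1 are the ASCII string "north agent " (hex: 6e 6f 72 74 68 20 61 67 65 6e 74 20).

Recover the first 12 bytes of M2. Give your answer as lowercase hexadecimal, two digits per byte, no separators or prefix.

bd4291771b2f1fcf610716f7

First, E_a ⊕ E_b = (M1 ⊕ K) ⊕ (M2 ⊕ K) = M1 ⊕ M2, so the key drops out. Then M2 = (M1 ⊕ M2) ⊕ M1 over the first 12 bytes.
byte 0: (94 ⊕ 47) ⊕ 6e = d3 ⊕ 6e = bd
byte 1: (01 ⊕ 2c) ⊕ 6f = 2d ⊕ 6f = 42
byte 2: (53 ⊕ b0) ⊕ 72 = e3 ⊕ 72 = 91
byte 3: (7b ⊕ 78) ⊕ 74 = 03 ⊕ 74 = 77
byte 4: (8d ⊕ fe) ⊕ 68 = 73 ⊕ 68 = 1b
byte 5: (d1 ⊕ de) ⊕ 20 = 0f ⊕ 20 = 2f
byte 6: (29 ⊕ 57) ⊕ 61 = 7e ⊕ 61 = 1f
byte 7: (10 ⊕ b8) ⊕ 67 = a8 ⊕ 67 = cf
byte 8: (8a ⊕ 8e) ⊕ 65 = 04 ⊕ 65 = 61
byte 9: (4e ⊕ 27) ⊕ 6e = 69 ⊕ 6e = 07
byte 10: (a2 ⊕ c0) ⊕ 74 = 62 ⊕ 74 = 16
byte 11: (c7 ⊕ 10) ⊕ 20 = d7 ⊕ 20 = f7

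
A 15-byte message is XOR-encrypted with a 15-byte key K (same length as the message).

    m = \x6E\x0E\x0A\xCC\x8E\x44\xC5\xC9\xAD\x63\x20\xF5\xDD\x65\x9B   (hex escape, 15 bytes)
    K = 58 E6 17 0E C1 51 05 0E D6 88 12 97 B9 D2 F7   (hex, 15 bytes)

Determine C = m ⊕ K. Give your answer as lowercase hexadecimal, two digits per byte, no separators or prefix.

36e81dc24f15c0c77beb326264b76c

XOR is its own inverse, so applying the key byte-wise gives the result directly.
byte 0: 01101110 xor 01011000 = 00110110
byte 1: 00001110 xor 11100110 = 11101000
byte 2: 00001010 xor 00010111 = 00011101
byte 3: 11001100 xor 00001110 = 11000010
byte 4: 10001110 xor 11000001 = 01001111
byte 5: 01000100 xor 01010001 = 00010101
byte 6: 11000101 xor 00000101 = 11000000
byte 7: 11001001 xor 00001110 = 11000111
byte 8: 10101101 xor 11010110 = 01111011
byte 9: 01100011 xor 10001000 = 11101011
byte 10: 00100000 xor 00010010 = 00110010
byte 11: 11110101 xor 10010111 = 01100010
byte 12: 11011101 xor 10111001 = 01100100
byte 13: 01100101 xor 11010010 = 10110111
byte 14: 10011011 xor 11110111 = 01101100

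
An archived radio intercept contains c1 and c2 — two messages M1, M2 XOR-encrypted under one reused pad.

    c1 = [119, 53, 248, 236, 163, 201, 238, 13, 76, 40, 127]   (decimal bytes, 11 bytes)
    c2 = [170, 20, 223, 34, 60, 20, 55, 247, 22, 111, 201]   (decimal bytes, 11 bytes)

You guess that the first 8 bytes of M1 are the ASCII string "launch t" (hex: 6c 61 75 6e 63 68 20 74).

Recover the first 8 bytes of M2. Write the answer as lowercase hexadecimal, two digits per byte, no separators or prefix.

b14052a0fcb5f98e

First, c1 ⊕ c2 = (M1 ⊕ K) ⊕ (M2 ⊕ K) = M1 ⊕ M2, so the key drops out. Then M2 = (M1 ⊕ M2) ⊕ M1 over the first 8 bytes.
byte 0: (77 xor aa) xor 6c = dd xor 6c = b1
byte 1: (35 xor 14) xor 61 = 21 xor 61 = 40
byte 2: (f8 xor df) xor 75 = 27 xor 75 = 52
byte 3: (ec xor 22) xor 6e = ce xor 6e = a0
byte 4: (a3 xor 3c) xor 63 = 9f xor 63 = fc
byte 5: (c9 xor 14) xor 68 = dd xor 68 = b5
byte 6: (ee xor 37) xor 20 = d9 xor 20 = f9
byte 7: (0d xor f7) xor 74 = fa xor 74 = 8e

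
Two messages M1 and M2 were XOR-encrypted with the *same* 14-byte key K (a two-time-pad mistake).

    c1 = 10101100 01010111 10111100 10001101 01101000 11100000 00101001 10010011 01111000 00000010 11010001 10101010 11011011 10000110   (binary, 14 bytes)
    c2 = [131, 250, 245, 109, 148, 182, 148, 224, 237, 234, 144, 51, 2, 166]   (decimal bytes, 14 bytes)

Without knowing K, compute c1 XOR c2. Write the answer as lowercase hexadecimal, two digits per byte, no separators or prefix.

c1 ⊕ c2 = (M1 ⊕ K) ⊕ (M2 ⊕ K) = M1 ⊕ M2 — the shared key cancels under XOR.
ac ^ 83 = 2f
57 ^ fa = ad
bc ^ f5 = 49
8d ^ 6d = e0
68 ^ 94 = fc
e0 ^ b6 = 56
29 ^ 94 = bd
93 ^ e0 = 73
78 ^ ed = 95
02 ^ ea = e8
d1 ^ 90 = 41
aa ^ 33 = 99
db ^ 02 = d9
86 ^ a6 = 20

2fad49e0fc56bd7395e84199d920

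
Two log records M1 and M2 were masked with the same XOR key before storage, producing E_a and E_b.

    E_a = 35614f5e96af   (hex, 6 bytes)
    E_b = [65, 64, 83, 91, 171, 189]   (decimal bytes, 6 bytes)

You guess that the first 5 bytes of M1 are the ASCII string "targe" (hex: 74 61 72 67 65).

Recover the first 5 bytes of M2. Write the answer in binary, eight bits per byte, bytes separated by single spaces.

00000000 01000000 01101110 01100010 01011000

First, E_a ⊕ E_b = (M1 ⊕ K) ⊕ (M2 ⊕ K) = M1 ⊕ M2, so the key drops out. Then M2 = (M1 ⊕ M2) ⊕ M1 over the first 5 bytes.
byte 0: (35 xor 41) xor 74 = 74 xor 74 = 00
byte 1: (61 xor 40) xor 61 = 21 xor 61 = 40
byte 2: (4f xor 53) xor 72 = 1c xor 72 = 6e
byte 3: (5e xor 5b) xor 67 = 05 xor 67 = 62
byte 4: (96 xor ab) xor 65 = 3d xor 65 = 58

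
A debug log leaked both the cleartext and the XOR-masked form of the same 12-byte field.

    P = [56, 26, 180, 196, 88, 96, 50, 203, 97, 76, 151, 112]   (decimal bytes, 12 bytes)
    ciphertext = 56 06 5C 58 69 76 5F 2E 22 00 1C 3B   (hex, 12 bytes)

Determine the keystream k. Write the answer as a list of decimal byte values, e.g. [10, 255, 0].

[110, 28, 232, 156, 49, 22, 109, 229, 67, 76, 139, 75]

Since ciphertext = P ⊕ k, XORing both sides with P gives k = P ⊕ ciphertext.
38 ^ 56 = 6e
1a ^ 06 = 1c
b4 ^ 5c = e8
c4 ^ 58 = 9c
58 ^ 69 = 31
60 ^ 76 = 16
32 ^ 5f = 6d
cb ^ 2e = e5
61 ^ 22 = 43
4c ^ 00 = 4c
97 ^ 1c = 8b
70 ^ 3b = 4b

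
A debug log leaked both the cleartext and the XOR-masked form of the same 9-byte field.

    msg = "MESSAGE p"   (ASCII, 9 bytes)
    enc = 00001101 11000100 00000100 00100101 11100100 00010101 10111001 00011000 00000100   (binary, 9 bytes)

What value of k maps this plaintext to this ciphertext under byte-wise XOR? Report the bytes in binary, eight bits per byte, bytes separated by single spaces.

01000000 10000001 01010111 01110110 10100101 01010010 11111100 00111000 01110100

Since enc = msg ⊕ k, XORing both sides with msg gives k = msg ⊕ enc.
byte 0: 4d xor 0d = 40
byte 1: 45 xor c4 = 81
byte 2: 53 xor 04 = 57
byte 3: 53 xor 25 = 76
byte 4: 41 xor e4 = a5
byte 5: 47 xor 15 = 52
byte 6: 45 xor b9 = fc
byte 7: 20 xor 18 = 38
byte 8: 70 xor 04 = 74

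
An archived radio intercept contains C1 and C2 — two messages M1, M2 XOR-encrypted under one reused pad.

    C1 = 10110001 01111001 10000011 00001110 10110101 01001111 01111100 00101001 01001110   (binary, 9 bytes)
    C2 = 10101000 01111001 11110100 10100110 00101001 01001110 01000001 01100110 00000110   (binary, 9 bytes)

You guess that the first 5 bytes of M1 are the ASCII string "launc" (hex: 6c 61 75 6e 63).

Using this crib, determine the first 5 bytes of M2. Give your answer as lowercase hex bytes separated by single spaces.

First, C1 ⊕ C2 = (M1 ⊕ K) ⊕ (M2 ⊕ K) = M1 ⊕ M2, so the key drops out. Then M2 = (M1 ⊕ M2) ⊕ M1 over the first 5 bytes.
byte 0: (b1 XOR a8) XOR 6c = 19 XOR 6c = 75
byte 1: (79 XOR 79) XOR 61 = 00 XOR 61 = 61
byte 2: (83 XOR f4) XOR 75 = 77 XOR 75 = 02
byte 3: (0e XOR a6) XOR 6e = a8 XOR 6e = c6
byte 4: (b5 XOR 29) XOR 63 = 9c XOR 63 = ff

75 61 02 c6 ff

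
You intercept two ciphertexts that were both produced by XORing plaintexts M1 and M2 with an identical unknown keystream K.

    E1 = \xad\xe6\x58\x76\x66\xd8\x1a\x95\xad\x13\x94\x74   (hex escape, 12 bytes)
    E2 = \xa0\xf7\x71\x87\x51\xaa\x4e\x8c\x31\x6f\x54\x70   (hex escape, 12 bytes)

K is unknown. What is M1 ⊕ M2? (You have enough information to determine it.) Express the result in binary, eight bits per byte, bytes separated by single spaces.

E1 ⊕ E2 = (M1 ⊕ K) ⊕ (M2 ⊕ K) = M1 ⊕ M2 — the shared key cancels under XOR.
173 XOR 160 =  13
230 XOR 247 =  17
 88 XOR 113 =  41
118 XOR 135 = 241
102 XOR  81 =  55
216 XOR 170 = 114
 26 XOR  78 =  84
149 XOR 140 =  25
173 XOR  49 = 156
 19 XOR 111 = 124
148 XOR  84 = 192
116 XOR 112 =   4

00001101 00010001 00101001 11110001 00110111 01110010 01010100 00011001 10011100 01111100 11000000 00000100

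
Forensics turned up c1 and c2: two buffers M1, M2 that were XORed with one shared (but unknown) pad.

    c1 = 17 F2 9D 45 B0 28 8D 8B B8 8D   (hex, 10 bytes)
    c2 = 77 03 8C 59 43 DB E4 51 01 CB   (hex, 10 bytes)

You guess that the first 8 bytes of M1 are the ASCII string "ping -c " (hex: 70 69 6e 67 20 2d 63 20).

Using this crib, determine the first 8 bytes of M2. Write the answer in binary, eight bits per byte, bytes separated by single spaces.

00010000 10011000 01111111 01111011 11010011 11011110 00001010 11111010

First, c1 ⊕ c2 = (M1 ⊕ K) ⊕ (M2 ⊕ K) = M1 ⊕ M2, so the key drops out. Then M2 = (M1 ⊕ M2) ⊕ M1 over the first 8 bytes.
byte 0: (17 ⊕ 77) ⊕ 70 = 60 ⊕ 70 = 10
byte 1: (f2 ⊕ 03) ⊕ 69 = f1 ⊕ 69 = 98
byte 2: (9d ⊕ 8c) ⊕ 6e = 11 ⊕ 6e = 7f
byte 3: (45 ⊕ 59) ⊕ 67 = 1c ⊕ 67 = 7b
byte 4: (b0 ⊕ 43) ⊕ 20 = f3 ⊕ 20 = d3
byte 5: (28 ⊕ db) ⊕ 2d = f3 ⊕ 2d = de
byte 6: (8d ⊕ e4) ⊕ 63 = 69 ⊕ 63 = 0a
byte 7: (8b ⊕ 51) ⊕ 20 = da ⊕ 20 = fa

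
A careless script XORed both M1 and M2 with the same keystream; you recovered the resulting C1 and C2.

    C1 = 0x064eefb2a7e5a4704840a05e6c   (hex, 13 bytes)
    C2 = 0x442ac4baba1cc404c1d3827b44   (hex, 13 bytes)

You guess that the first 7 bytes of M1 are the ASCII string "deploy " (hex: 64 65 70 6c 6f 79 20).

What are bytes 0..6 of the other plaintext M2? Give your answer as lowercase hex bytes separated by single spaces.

First, C1 ⊕ C2 = (M1 ⊕ K) ⊕ (M2 ⊕ K) = M1 ⊕ M2, so the key drops out. Then M2 = (M1 ⊕ M2) ⊕ M1 over the first 7 bytes.
byte 0: (06 xor 44) xor 64 = 42 xor 64 = 26
byte 1: (4e xor 2a) xor 65 = 64 xor 65 = 01
byte 2: (ef xor c4) xor 70 = 2b xor 70 = 5b
byte 3: (b2 xor ba) xor 6c = 08 xor 6c = 64
byte 4: (a7 xor ba) xor 6f = 1d xor 6f = 72
byte 5: (e5 xor 1c) xor 79 = f9 xor 79 = 80
byte 6: (a4 xor c4) xor 20 = 60 xor 20 = 40

26 01 5b 64 72 80 40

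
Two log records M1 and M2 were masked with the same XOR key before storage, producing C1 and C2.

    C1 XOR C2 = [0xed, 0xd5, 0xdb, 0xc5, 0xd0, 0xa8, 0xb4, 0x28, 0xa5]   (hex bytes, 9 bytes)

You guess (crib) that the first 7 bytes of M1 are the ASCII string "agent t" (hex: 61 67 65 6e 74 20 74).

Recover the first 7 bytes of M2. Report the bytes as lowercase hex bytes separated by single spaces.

8c b2 be ab a4 88 c0

Since C1 ⊕ C2 = M1 ⊕ M2, XORing with the guessed M1 bytes yields the corresponding M2 bytes: M2 = (C1 ⊕ C2) ⊕ M1.
ed ⊕ 61 = 8c
d5 ⊕ 67 = b2
db ⊕ 65 = be
c5 ⊕ 6e = ab
d0 ⊕ 74 = a4
a8 ⊕ 20 = 88
b4 ⊕ 74 = c0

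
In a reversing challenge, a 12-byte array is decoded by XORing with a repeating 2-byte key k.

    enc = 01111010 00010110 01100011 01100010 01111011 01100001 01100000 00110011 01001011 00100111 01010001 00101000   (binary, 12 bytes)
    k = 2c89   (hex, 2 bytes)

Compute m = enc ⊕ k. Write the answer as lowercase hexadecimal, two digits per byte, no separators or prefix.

569f4feb57e84cba67ae7da1

The 2-byte key repeats, so the effective keystream is 2c 89 2c 89 2c 89 2c 89 2c 89 2c 89.
byte 0: 01111010 ⊕ 00101100 = 01010110
byte 1: 00010110 ⊕ 10001001 = 10011111
byte 2: 01100011 ⊕ 00101100 = 01001111
byte 3: 01100010 ⊕ 10001001 = 11101011
byte 4: 01111011 ⊕ 00101100 = 01010111
byte 5: 01100001 ⊕ 10001001 = 11101000
byte 6: 01100000 ⊕ 00101100 = 01001100
byte 7: 00110011 ⊕ 10001001 = 10111010
byte 8: 01001011 ⊕ 00101100 = 01100111
byte 9: 00100111 ⊕ 10001001 = 10101110
byte 10: 01010001 ⊕ 00101100 = 01111101
byte 11: 00101000 ⊕ 10001001 = 10100001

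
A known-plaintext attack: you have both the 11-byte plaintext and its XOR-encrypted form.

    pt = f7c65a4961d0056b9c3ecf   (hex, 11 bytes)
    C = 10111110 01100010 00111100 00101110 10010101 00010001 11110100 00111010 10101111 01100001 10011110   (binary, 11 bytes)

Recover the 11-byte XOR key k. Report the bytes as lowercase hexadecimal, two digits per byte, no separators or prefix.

49a46667f4c1f151335f51

Since C = pt ⊕ k, XORing both sides with pt gives k = pt ⊕ C.
11110111 XOR 10111110 = 01001001
11000110 XOR 01100010 = 10100100
01011010 XOR 00111100 = 01100110
01001001 XOR 00101110 = 01100111
01100001 XOR 10010101 = 11110100
11010000 XOR 00010001 = 11000001
00000101 XOR 11110100 = 11110001
01101011 XOR 00111010 = 01010001
10011100 XOR 10101111 = 00110011
00111110 XOR 01100001 = 01011111
11001111 XOR 10011110 = 01010001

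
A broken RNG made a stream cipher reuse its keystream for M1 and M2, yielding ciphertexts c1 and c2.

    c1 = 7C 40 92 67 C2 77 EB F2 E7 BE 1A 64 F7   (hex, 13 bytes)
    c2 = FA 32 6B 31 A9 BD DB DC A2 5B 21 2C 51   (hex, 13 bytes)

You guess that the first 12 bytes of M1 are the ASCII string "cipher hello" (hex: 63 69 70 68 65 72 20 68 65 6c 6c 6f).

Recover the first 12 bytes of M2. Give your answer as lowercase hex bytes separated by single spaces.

First, c1 ⊕ c2 = (M1 ⊕ K) ⊕ (M2 ⊕ K) = M1 ⊕ M2, so the key drops out. Then M2 = (M1 ⊕ M2) ⊕ M1 over the first 12 bytes.
byte 0: (7c ^ fa) ^ 63 = 86 ^ 63 = e5
byte 1: (40 ^ 32) ^ 69 = 72 ^ 69 = 1b
byte 2: (92 ^ 6b) ^ 70 = f9 ^ 70 = 89
byte 3: (67 ^ 31) ^ 68 = 56 ^ 68 = 3e
byte 4: (c2 ^ a9) ^ 65 = 6b ^ 65 = 0e
byte 5: (77 ^ bd) ^ 72 = ca ^ 72 = b8
byte 6: (eb ^ db) ^ 20 = 30 ^ 20 = 10
byte 7: (f2 ^ dc) ^ 68 = 2e ^ 68 = 46
byte 8: (e7 ^ a2) ^ 65 = 45 ^ 65 = 20
byte 9: (be ^ 5b) ^ 6c = e5 ^ 6c = 89
byte 10: (1a ^ 21) ^ 6c = 3b ^ 6c = 57
byte 11: (64 ^ 2c) ^ 6f = 48 ^ 6f = 27

e5 1b 89 3e 0e b8 10 46 20 89 57 27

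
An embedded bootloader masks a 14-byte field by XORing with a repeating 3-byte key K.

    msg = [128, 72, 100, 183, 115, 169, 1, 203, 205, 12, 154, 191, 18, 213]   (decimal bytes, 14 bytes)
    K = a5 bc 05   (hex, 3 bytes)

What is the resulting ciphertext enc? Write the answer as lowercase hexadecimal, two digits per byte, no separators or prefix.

The 3-byte key repeats, so the effective keystream is a5 bc 05 a5 bc 05 a5 bc 05 a5 bc 05 a5 bc.
byte 0: 80 ^ a5 = 25
byte 1: 48 ^ bc = f4
byte 2: 64 ^ 05 = 61
byte 3: b7 ^ a5 = 12
byte 4: 73 ^ bc = cf
byte 5: a9 ^ 05 = ac
byte 6: 01 ^ a5 = a4
byte 7: cb ^ bc = 77
byte 8: cd ^ 05 = c8
byte 9: 0c ^ a5 = a9
byte 10: 9a ^ bc = 26
byte 11: bf ^ 05 = ba
byte 12: 12 ^ a5 = b7
byte 13: d5 ^ bc = 69

25f46112cfaca477c8a926bab769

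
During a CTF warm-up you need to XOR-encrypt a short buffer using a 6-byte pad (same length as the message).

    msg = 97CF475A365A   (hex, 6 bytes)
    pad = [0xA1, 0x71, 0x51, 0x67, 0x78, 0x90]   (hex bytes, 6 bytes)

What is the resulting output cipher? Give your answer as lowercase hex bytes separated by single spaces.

36 be 16 3d 4e ca

XOR is its own inverse, so applying the key byte-wise gives the result directly.
97 ^ a1 = 36
cf ^ 71 = be
47 ^ 51 = 16
5a ^ 67 = 3d
36 ^ 78 = 4e
5a ^ 90 = ca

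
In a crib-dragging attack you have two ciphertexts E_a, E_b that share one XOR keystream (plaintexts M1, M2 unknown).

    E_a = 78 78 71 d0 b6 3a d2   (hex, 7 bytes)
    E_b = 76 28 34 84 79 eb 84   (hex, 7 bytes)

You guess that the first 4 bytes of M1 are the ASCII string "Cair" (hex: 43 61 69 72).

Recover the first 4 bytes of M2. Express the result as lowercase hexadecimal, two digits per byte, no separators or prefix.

First, E_a ⊕ E_b = (M1 ⊕ K) ⊕ (M2 ⊕ K) = M1 ⊕ M2, so the key drops out. Then M2 = (M1 ⊕ M2) ⊕ M1 over the first 4 bytes.
byte 0: (78 XOR 76) XOR 43 = 0e XOR 43 = 4d
byte 1: (78 XOR 28) XOR 61 = 50 XOR 61 = 31
byte 2: (71 XOR 34) XOR 69 = 45 XOR 69 = 2c
byte 3: (d0 XOR 84) XOR 72 = 54 XOR 72 = 26

4d312c26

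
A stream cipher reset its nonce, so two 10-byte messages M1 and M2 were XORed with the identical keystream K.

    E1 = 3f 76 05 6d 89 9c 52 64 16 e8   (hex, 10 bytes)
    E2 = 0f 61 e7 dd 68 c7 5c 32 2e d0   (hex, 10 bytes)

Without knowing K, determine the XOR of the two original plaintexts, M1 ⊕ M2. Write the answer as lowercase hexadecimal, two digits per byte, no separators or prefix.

3017e2b0e15b0e563838

E1 ⊕ E2 = (M1 ⊕ K) ⊕ (M2 ⊕ K) = M1 ⊕ M2 — the shared key cancels under XOR.
00111111 XOR 00001111 = 00110000
01110110 XOR 01100001 = 00010111
00000101 XOR 11100111 = 11100010
01101101 XOR 11011101 = 10110000
10001001 XOR 01101000 = 11100001
10011100 XOR 11000111 = 01011011
01010010 XOR 01011100 = 00001110
01100100 XOR 00110010 = 01010110
00010110 XOR 00101110 = 00111000
11101000 XOR 11010000 = 00111000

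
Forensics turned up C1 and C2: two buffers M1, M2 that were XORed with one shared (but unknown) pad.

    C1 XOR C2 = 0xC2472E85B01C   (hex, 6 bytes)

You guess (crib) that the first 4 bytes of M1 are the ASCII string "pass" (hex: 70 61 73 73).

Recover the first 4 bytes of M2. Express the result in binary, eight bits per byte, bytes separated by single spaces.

Since C1 ⊕ C2 = M1 ⊕ M2, XORing with the guessed M1 bytes yields the corresponding M2 bytes: M2 = (C1 ⊕ C2) ⊕ M1.
11000010 ^ 01110000 = 10110010
01000111 ^ 01100001 = 00100110
00101110 ^ 01110011 = 01011101
10000101 ^ 01110011 = 11110110

10110010 00100110 01011101 11110110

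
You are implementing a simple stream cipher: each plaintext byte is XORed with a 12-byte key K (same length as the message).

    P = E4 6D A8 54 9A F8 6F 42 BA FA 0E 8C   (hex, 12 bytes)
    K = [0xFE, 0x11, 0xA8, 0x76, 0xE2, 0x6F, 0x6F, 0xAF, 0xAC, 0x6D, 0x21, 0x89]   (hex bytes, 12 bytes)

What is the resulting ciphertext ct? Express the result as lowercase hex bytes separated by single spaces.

1a 7c 00 22 78 97 00 ed 16 97 2f 05

XOR is its own inverse, so applying the key byte-wise gives the result directly.
e4 XOR fe = 1a
6d XOR 11 = 7c
a8 XOR a8 = 00
54 XOR 76 = 22
9a XOR e2 = 78
f8 XOR 6f = 97
6f XOR 6f = 00
42 XOR af = ed
ba XOR ac = 16
fa XOR 6d = 97
0e XOR 21 = 2f
8c XOR 89 = 05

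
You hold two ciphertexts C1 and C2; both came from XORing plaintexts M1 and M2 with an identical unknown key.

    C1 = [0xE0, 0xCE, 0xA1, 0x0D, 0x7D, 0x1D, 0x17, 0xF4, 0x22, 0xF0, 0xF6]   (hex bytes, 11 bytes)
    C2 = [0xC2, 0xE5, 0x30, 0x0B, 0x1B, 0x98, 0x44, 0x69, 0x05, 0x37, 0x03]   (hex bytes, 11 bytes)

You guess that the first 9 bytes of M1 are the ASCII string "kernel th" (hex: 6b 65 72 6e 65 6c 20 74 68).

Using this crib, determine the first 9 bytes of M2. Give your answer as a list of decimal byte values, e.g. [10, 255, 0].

First, C1 ⊕ C2 = (M1 ⊕ K) ⊕ (M2 ⊕ K) = M1 ⊕ M2, so the key drops out. Then M2 = (M1 ⊕ M2) ⊕ M1 over the first 9 bytes.
byte 0: (e0 xor c2) xor 6b = 22 xor 6b = 49
byte 1: (ce xor e5) xor 65 = 2b xor 65 = 4e
byte 2: (a1 xor 30) xor 72 = 91 xor 72 = e3
byte 3: (0d xor 0b) xor 6e = 06 xor 6e = 68
byte 4: (7d xor 1b) xor 65 = 66 xor 65 = 03
byte 5: (1d xor 98) xor 6c = 85 xor 6c = e9
byte 6: (17 xor 44) xor 20 = 53 xor 20 = 73
byte 7: (f4 xor 69) xor 74 = 9d xor 74 = e9
byte 8: (22 xor 05) xor 68 = 27 xor 68 = 4f

[73, 78, 227, 104, 3, 233, 115, 233, 79]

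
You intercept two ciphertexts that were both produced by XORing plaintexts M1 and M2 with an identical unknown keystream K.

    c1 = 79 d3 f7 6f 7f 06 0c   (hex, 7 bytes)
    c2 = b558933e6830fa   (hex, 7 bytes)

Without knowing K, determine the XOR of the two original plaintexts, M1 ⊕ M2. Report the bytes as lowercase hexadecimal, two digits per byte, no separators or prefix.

c1 ⊕ c2 = (M1 ⊕ K) ⊕ (M2 ⊕ K) = M1 ⊕ M2 — the shared key cancels under XOR.
121 ^ 181 = 204
211 ^  88 = 139
247 ^ 147 = 100
111 ^  62 =  81
127 ^ 104 =  23
  6 ^  48 =  54
 12 ^ 250 = 246

cc8b64511736f6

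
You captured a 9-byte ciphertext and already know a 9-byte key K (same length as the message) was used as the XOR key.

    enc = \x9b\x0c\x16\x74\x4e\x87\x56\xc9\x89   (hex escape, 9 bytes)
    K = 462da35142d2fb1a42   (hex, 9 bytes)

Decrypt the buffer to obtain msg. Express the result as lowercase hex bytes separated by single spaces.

dd 21 b5 25 0c 55 ad d3 cb

XOR is its own inverse, so applying the key byte-wise gives the result directly.
10011011 ^ 01000110 = 11011101
00001100 ^ 00101101 = 00100001
00010110 ^ 10100011 = 10110101
01110100 ^ 01010001 = 00100101
01001110 ^ 01000010 = 00001100
10000111 ^ 11010010 = 01010101
01010110 ^ 11111011 = 10101101
11001001 ^ 00011010 = 11010011
10001001 ^ 01000010 = 11001011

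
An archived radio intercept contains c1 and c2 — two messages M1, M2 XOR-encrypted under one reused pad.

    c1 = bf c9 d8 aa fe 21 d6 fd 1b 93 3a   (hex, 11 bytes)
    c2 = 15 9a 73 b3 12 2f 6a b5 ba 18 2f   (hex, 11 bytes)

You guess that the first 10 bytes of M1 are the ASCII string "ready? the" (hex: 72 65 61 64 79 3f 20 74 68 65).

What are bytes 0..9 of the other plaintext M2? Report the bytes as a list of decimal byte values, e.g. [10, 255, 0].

[216, 54, 202, 125, 149, 49, 156, 60, 201, 238]

First, c1 ⊕ c2 = (M1 ⊕ K) ⊕ (M2 ⊕ K) = M1 ⊕ M2, so the key drops out. Then M2 = (M1 ⊕ M2) ⊕ M1 over the first 10 bytes.
byte 0: (bf ⊕ 15) ⊕ 72 = aa ⊕ 72 = d8
byte 1: (c9 ⊕ 9a) ⊕ 65 = 53 ⊕ 65 = 36
byte 2: (d8 ⊕ 73) ⊕ 61 = ab ⊕ 61 = ca
byte 3: (aa ⊕ b3) ⊕ 64 = 19 ⊕ 64 = 7d
byte 4: (fe ⊕ 12) ⊕ 79 = ec ⊕ 79 = 95
byte 5: (21 ⊕ 2f) ⊕ 3f = 0e ⊕ 3f = 31
byte 6: (d6 ⊕ 6a) ⊕ 20 = bc ⊕ 20 = 9c
byte 7: (fd ⊕ b5) ⊕ 74 = 48 ⊕ 74 = 3c
byte 8: (1b ⊕ ba) ⊕ 68 = a1 ⊕ 68 = c9
byte 9: (93 ⊕ 18) ⊕ 65 = 8b ⊕ 65 = ee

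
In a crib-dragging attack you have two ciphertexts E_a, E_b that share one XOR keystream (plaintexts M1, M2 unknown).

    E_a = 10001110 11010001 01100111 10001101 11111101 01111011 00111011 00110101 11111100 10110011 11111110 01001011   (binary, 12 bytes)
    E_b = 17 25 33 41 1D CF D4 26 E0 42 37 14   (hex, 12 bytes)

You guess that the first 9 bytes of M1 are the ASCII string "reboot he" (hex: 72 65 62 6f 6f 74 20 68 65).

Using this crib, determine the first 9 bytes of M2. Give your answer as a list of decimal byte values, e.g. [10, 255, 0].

[235, 145, 54, 163, 143, 192, 207, 123, 121]

First, E_a ⊕ E_b = (M1 ⊕ K) ⊕ (M2 ⊕ K) = M1 ⊕ M2, so the key drops out. Then M2 = (M1 ⊕ M2) ⊕ M1 over the first 9 bytes.
byte 0: (8e ^ 17) ^ 72 = 99 ^ 72 = eb
byte 1: (d1 ^ 25) ^ 65 = f4 ^ 65 = 91
byte 2: (67 ^ 33) ^ 62 = 54 ^ 62 = 36
byte 3: (8d ^ 41) ^ 6f = cc ^ 6f = a3
byte 4: (fd ^ 1d) ^ 6f = e0 ^ 6f = 8f
byte 5: (7b ^ cf) ^ 74 = b4 ^ 74 = c0
byte 6: (3b ^ d4) ^ 20 = ef ^ 20 = cf
byte 7: (35 ^ 26) ^ 68 = 13 ^ 68 = 7b
byte 8: (fc ^ e0) ^ 65 = 1c ^ 65 = 79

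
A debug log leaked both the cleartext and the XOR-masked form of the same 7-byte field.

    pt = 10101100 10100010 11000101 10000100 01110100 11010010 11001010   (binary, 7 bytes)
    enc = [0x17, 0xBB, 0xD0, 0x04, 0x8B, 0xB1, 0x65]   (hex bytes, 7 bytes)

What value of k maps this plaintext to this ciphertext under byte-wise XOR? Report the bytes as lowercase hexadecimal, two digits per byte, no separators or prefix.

bb191580ff63af

Since enc = pt ⊕ k, XORing both sides with pt gives k = pt ⊕ enc.
172 xor  23 = 187
162 xor 187 =  25
197 xor 208 =  21
132 xor   4 = 128
116 xor 139 = 255
210 xor 177 =  99
202 xor 101 = 175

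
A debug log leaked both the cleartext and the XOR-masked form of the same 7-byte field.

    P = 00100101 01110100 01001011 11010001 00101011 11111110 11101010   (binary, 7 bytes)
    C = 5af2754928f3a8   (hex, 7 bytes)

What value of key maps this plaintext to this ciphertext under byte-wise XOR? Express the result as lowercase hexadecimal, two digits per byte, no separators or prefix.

Since C = P ⊕ key, XORing both sides with P gives key = P ⊕ C.
 37 ^  90 = 127
116 ^ 242 = 134
 75 ^ 117 =  62
209 ^  73 = 152
 43 ^  40 =   3
254 ^ 243 =  13
234 ^ 168 =  66

7f863e98030d42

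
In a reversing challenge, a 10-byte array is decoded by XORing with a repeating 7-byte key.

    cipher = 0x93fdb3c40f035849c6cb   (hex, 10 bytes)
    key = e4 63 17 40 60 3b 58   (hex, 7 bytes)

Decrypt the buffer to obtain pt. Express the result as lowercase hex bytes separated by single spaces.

77 9e a4 84 6f 38 00 ad a5 dc

The 7-byte key repeats, so the effective keystream is e4 63 17 40 60 3b 58 e4 63 17.
byte 0: 93 xor e4 = 77
byte 1: fd xor 63 = 9e
byte 2: b3 xor 17 = a4
byte 3: c4 xor 40 = 84
byte 4: 0f xor 60 = 6f
byte 5: 03 xor 3b = 38
byte 6: 58 xor 58 = 00
byte 7: 49 xor e4 = ad
byte 8: c6 xor 63 = a5
byte 9: cb xor 17 = dc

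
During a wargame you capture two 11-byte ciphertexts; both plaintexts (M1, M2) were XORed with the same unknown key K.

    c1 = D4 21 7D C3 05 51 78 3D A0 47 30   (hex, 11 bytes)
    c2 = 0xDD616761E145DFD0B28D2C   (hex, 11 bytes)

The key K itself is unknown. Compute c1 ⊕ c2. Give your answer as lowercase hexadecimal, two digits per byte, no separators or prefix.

09401aa2e414a7ed12ca1c

c1 ⊕ c2 = (M1 ⊕ K) ⊕ (M2 ⊕ K) = M1 ⊕ M2 — the shared key cancels under XOR.
byte 0: d4 ^ dd = 09
byte 1: 21 ^ 61 = 40
byte 2: 7d ^ 67 = 1a
byte 3: c3 ^ 61 = a2
byte 4: 05 ^ e1 = e4
byte 5: 51 ^ 45 = 14
byte 6: 78 ^ df = a7
byte 7: 3d ^ d0 = ed
byte 8: a0 ^ b2 = 12
byte 9: 47 ^ 8d = ca
byte 10: 30 ^ 2c = 1c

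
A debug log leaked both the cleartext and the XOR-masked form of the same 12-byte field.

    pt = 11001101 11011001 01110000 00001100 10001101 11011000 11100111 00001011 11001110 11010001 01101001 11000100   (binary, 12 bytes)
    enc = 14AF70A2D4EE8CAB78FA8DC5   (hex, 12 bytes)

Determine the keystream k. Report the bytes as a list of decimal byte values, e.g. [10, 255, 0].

Since enc = pt ⊕ k, XORing both sides with pt gives k = pt ⊕ enc.
11001101 xor 00010100 = 11011001
11011001 xor 10101111 = 01110110
01110000 xor 01110000 = 00000000
00001100 xor 10100010 = 10101110
10001101 xor 11010100 = 01011001
11011000 xor 11101110 = 00110110
11100111 xor 10001100 = 01101011
00001011 xor 10101011 = 10100000
11001110 xor 01111000 = 10110110
11010001 xor 11111010 = 00101011
01101001 xor 10001101 = 11100100
11000100 xor 11000101 = 00000001

[217, 118, 0, 174, 89, 54, 107, 160, 182, 43, 228, 1]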